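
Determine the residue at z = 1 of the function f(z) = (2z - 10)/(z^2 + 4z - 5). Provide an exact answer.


Step 1: Q(z) = z^2 + 4z - 5 = (z - 1)(z + 5)
Step 2: Q'(z) = 2z + 4
Step 3: Q'(1) = 6, P(1) = -8
Step 4: Res = P(1)/Q'(1) = -8/6 = -4/3

-4/3


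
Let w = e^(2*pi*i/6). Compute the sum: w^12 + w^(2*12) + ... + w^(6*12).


Step 1: The sum sum_{j=1}^{n} w^(k*j) equals n if n | k, else 0.
Step 2: Here n = 6, k = 12
Step 3: Does n divide k? 6 | 12 -> True
Step 4: Sum = 6

6


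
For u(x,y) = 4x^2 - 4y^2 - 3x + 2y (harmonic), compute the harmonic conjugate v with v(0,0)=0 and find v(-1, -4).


Step 1: v_x = -u_y = 8y - 2
Step 2: v_y = u_x = 8x - 3
Step 3: v = 8xy - 2x - 3y + C
Step 4: v(0,0) = 0 => C = 0
Step 5: v(-1, -4) = 46

46


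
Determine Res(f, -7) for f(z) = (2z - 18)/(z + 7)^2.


Step 1: Pole of order 2 at z = -7
Step 2: Res = lim d/dz [(z + 7)^2 * f(z)] as z -> -7
Step 3: (z + 7)^2 * f(z) = 2z - 18
Step 4: d/dz[2z - 18] = 2

2


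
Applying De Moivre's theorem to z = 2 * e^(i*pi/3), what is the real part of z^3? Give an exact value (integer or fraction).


Step 1: By De Moivre's theorem, z^3 = 2^3 * e^(i*3*pi/3) = 8 * (cos(pi) + i*sin(pi))
Step 2: |z|^3 = 2^3 = 8
Step 3: The angle pi already lies in [0, 2*pi)
Step 4: cos(pi) = -1
Step 5: Re(z^3) = 8 * (-1) = -8

-8


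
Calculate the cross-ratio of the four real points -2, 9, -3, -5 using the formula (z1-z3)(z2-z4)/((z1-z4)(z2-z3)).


Step 1: (z1-z3)(z2-z4) = 1 * 14 = 14
Step 2: (z1-z4)(z2-z3) = 3 * 12 = 36
Step 3: Cross-ratio = 14/36 = 7/18

7/18


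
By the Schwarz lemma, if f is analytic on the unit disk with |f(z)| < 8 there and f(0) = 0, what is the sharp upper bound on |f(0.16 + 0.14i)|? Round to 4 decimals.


Step 1: g = f/8 maps D -> D with g(0) = 0, so by the Schwarz lemma |g(z)| <= |z|, i.e. |f(z)| <= 8|z|; this is sharp (f(z) = 8z).
Step 2: |z0|^2 = 0.16^2 + 0.14^2 = 0.0452
Step 3: |z0| = sqrt(0.0452) = 0.212603
Step 4: Best bound = 8 * |z0| = 8 * 0.212603 = 1.7008

1.7008


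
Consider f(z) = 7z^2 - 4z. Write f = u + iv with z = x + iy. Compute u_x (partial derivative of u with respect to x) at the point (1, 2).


Step 1: f(z) = 7(x+iy)^2 - 4(x+iy) + 0
Step 2: u = 7(x^2 - y^2) - 4x + 0
Step 3: u_x = 14x - 4
Step 4: At (1, 2): u_x = 14 - 4 = 10

10


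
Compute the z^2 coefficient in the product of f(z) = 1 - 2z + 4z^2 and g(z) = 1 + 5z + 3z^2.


Step 1: z^2 term in f*g comes from: (1)*(3z^2) + (-2z)*(5z) + (4z^2)*(1)
Step 2: = 3 - 10 + 4
Step 3: = -3

-3


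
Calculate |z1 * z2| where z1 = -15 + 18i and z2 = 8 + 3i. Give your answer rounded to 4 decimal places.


Step 1: |z1| = sqrt((-15)^2 + 18^2) = sqrt(549)
Step 2: |z2| = sqrt(8^2 + 3^2) = sqrt(73)
Step 3: |z1*z2| = |z1|*|z2| = sqrt(549) * sqrt(73) = sqrt(549 * 73) = sqrt(40077)
Step 4: = 200.1924

200.1924


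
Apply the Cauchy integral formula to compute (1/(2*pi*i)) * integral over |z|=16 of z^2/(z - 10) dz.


Step 1: f(z) = z^2, a = 10 is inside |z| = 16
Step 2: By Cauchy integral formula: (1/(2pi*i)) * integral = f(a)
Step 3: f(10) = 10^2 = 100

100


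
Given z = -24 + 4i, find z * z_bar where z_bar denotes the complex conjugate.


Step 1: conj(z) = -24 - 4i
Step 2: z * conj(z) = (-24)^2 + 4^2
Step 3: = 576 + 16 = 592

592


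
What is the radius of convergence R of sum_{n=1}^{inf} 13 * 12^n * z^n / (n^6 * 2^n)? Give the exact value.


Step 1: General term a_n = 13 * 12^n / (n^6 * 2^n)
Step 2: By the root test, |a_n|^(1/n) = 13^(1/n) * 12 / (n^(6/n) * 2) -> 12/2 as n -> infinity (since 13^(1/n) -> 1 and n^(6/n) -> 1)
Step 3: R = 1/lim|a_n|^(1/n) = 2/12 = 1/6

1/6


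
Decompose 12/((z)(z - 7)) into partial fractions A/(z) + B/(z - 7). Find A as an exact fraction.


Step 1: Multiply both sides by (z) and set z = 0
Step 2: A = 12 / (0 - 7)
Step 3: A = 12 / (-7)
Step 4: A = -12/7

-12/7


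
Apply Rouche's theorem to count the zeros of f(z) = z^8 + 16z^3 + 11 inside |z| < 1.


Step 1: On |z| = 1 the three terms have sizes |z^8| = 1^8 = 1, |16z^3| = 16*1^3 = 16, |11| = 11
Step 2: The dominant term is g(z) = 16z^3; let h(z) = z^8 + 11 so f = g + h
Step 3: On |z| = 1: |g| = 16 and |h| <= 1 + 11 = 12
Step 4: Since 16 > 12, |h| < |g| on |z| = 1, so by Rouche f has the same number of zeros as g inside |z| < 1
Step 5: g(z) = 16z^3 has 3 zeros (at the origin, multiplicity 3) inside |z| < 1. Answer = 3

3


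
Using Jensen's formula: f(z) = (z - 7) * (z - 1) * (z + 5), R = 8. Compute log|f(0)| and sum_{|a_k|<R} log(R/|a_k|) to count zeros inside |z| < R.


Jensen's formula: (1/2pi)*integral log|f(Re^it)|dt = log|f(0)| + sum_{|a_k|<R} log(R/|a_k|)
Step 1: f(0) = (-7) * (-1) * 5 = 35
Step 2: log|f(0)| = log|7| + log|1| + log|-5| = 3.5553
Step 3: Zeros inside |z| < 8: 7, 1, -5
Step 4: Jensen sum = log(8/7) + log(8/1) + log(8/5) = 2.683
Step 5: n(R) = number of terms in the Jensen sum = count of zeros inside |z| < 8 = 3

3


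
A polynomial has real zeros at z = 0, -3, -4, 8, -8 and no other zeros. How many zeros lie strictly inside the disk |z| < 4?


Step 1: Check each root:
  z = 0: |0| = 0 < 4
  z = -3: |-3| = 3 < 4
  z = -4: |-4| = 4 >= 4
  z = 8: |8| = 8 >= 4
  z = -8: |-8| = 8 >= 4
Step 2: Count = 2

2


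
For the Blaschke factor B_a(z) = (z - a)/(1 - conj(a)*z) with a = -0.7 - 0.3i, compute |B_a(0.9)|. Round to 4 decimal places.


Step 1: Numerator z0 - a = 0.9 - (-0.7 - 0.3i) = 1.6 + 0.3i
Step 2: Denominator 1 - conj(a)*z0 = 1 - (-0.7 + 0.3i)*0.9 = 1.63 - 0.27i
Step 3: |z0 - a|^2 = 1.6^2 + 0.3^2 = 2.65; |1 - conj(a)*z0|^2 = 1.63^2 + (-0.27)^2 = 2.7298
Step 4: |B_a(0.9)| = sqrt(2.65 / 2.7298) = sqrt(0.970767)
Step 5: = 0.9853

0.9853


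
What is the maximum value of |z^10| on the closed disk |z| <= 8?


Step 1: On |z| = 8, |f(z)| = |z|^10 = 8^10
Step 2: By maximum modulus principle, maximum is on boundary.
Step 3: Maximum = 1073741824 = 1073741824

1073741824


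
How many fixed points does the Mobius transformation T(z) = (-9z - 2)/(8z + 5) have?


Step 1: Fixed points satisfy T(z) = z
Step 2: 8z^2 + 14z + 2 = 0
Step 3: Discriminant = 14^2 - 4*8*2 = 132
Step 4: Number of fixed points = 2

2


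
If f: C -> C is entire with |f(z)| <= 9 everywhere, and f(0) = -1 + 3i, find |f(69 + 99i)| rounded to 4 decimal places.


Step 1: By Liouville's theorem, a bounded entire function is constant.
Step 2: f(z) = f(0) = -1 + 3i for all z.
Step 3: |f(w)| = |-1 + 3i| = sqrt(1 + 9)
Step 4: = 3.1623

3.1623


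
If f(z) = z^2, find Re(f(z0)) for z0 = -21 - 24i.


Step 1: z0 = -21 - 24i
Step 2: z0^2 = (-21)^2 - (-24)^2 + 1008i
Step 3: real part = 441 - 576 = -135

-135


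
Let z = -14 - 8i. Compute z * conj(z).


Step 1: conj(z) = -14 + 8i
Step 2: z * conj(z) = (-14)^2 + (-8)^2
Step 3: = 196 + 64 = 260

260


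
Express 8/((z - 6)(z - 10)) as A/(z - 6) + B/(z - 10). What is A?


Step 1: Multiply both sides by (z - 6) and set z = 6
Step 2: A = 8 / (6 - 10)
Step 3: A = 8 / (-4)
Step 4: A = -2

-2


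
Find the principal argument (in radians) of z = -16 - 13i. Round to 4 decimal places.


Step 1: z = -16 - 13i
Step 2: arg(z) = atan2(-13, -16)
Step 3: arg(z) = -2.4593

-2.4593


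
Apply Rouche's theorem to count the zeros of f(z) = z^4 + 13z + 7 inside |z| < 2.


Step 1: On |z| = 2 the three terms have sizes |z^4| = 2^4 = 16, |13z| = 13*2 = 26, |7| = 7
Step 2: The dominant term is g(z) = 13z; let h(z) = z^4 + 7 so f = g + h
Step 3: On |z| = 2: |g| = 26 and |h| <= 16 + 7 = 23
Step 4: Since 26 > 23, |h| < |g| on |z| = 2, so by Rouche f has the same number of zeros as g inside |z| < 2
Step 5: g(z) = 13z has 1 zero (at the origin, multiplicity 1) inside |z| < 2. Answer = 1

1


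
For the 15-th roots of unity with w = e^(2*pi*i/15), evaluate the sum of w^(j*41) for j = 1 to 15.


Step 1: The sum sum_{j=1}^{n} w^(k*j) equals n if n | k, else 0.
Step 2: Here n = 15, k = 41
Step 3: Does n divide k? 15 | 41 -> False
Step 4: Sum = 0

0


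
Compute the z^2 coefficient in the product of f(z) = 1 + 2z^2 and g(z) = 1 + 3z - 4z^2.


Step 1: z^2 term in f*g comes from: (1)*(-4z^2) + (0)*(3z) + (2z^2)*(1)
Step 2: = -4 + 0 + 2
Step 3: = -2

-2


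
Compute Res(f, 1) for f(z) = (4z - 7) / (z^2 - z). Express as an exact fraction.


Step 1: Q(z) = z^2 - z = (z - 1)(z)
Step 2: Q'(z) = 2z - 1
Step 3: Q'(1) = 1, P(1) = -3
Step 4: Res = P(1)/Q'(1) = -3/1 = -3

-3


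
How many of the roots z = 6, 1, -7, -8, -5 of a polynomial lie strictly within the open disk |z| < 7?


Step 1: Check each root:
  z = 6: |6| = 6 < 7
  z = 1: |1| = 1 < 7
  z = -7: |-7| = 7 >= 7
  z = -8: |-8| = 8 >= 7
  z = -5: |-5| = 5 < 7
Step 2: Count = 3

3


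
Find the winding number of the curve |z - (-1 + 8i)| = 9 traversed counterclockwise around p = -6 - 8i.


Step 1: Center c = (-1, 8), radius = 9
Step 2: |p - c|^2 = (-5)^2 + (-16)^2 = 281
Step 3: r^2 = 81
Step 4: |p-c| > r so winding number = 0

0


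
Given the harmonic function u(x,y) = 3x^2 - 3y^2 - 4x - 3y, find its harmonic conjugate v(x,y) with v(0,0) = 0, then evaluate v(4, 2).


Step 1: v_x = -u_y = 6y + 3
Step 2: v_y = u_x = 6x - 4
Step 3: v = 6xy + 3x - 4y + C
Step 4: v(0,0) = 0 => C = 0
Step 5: v(4, 2) = 52

52


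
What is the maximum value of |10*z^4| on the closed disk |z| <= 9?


Step 1: On |z| = 9, |f(z)| = 10 * |z|^4 = 10 * 9^4
Step 2: By maximum modulus principle, maximum is on boundary.
Step 3: Maximum = 10 * 6561 = 65610

65610


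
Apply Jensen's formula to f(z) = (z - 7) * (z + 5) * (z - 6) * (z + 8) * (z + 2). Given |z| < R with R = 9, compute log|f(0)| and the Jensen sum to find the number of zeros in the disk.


Jensen's formula: (1/2pi)*integral log|f(Re^it)|dt = log|f(0)| + sum_{|a_k|<R} log(R/|a_k|)
Step 1: f(0) = (-7) * 5 * (-6) * 8 * 2 = 3360
Step 2: log|f(0)| = log|7| + log|-5| + log|6| + log|-8| + log|-2| = 8.1197
Step 3: Zeros inside |z| < 9: 7, -5, 6, -8, -2
Step 4: Jensen sum = log(9/7) + log(9/5) + log(9/6) + log(9/8) + log(9/2) = 2.8664
Step 5: n(R) = number of terms in the Jensen sum = count of zeros inside |z| < 9 = 5

5


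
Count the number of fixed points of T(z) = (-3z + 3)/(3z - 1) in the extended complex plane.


Step 1: Fixed points satisfy T(z) = z
Step 2: 3z^2 + 2z - 3 = 0
Step 3: Discriminant = 2^2 - 4*3*(-3) = 40
Step 4: Number of fixed points = 2

2


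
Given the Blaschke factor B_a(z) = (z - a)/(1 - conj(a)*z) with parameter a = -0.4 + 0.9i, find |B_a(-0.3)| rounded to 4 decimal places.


Step 1: Numerator z0 - a = -0.3 - (-0.4 + 0.9i) = 0.1 - 0.9i
Step 2: Denominator 1 - conj(a)*z0 = 1 - (-0.4 - 0.9i)*(-0.3) = 0.88 - 0.27i
Step 3: |z0 - a|^2 = 0.1^2 + (-0.9)^2 = 0.82; |1 - conj(a)*z0|^2 = 0.88^2 + (-0.27)^2 = 0.8473
Step 4: |B_a(-0.3)| = sqrt(0.82 / 0.8473) = sqrt(0.96778)
Step 5: = 0.9838

0.9838


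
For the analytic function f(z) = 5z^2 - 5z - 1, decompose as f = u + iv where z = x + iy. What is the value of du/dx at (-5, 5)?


Step 1: f(z) = 5(x+iy)^2 - 5(x+iy) - 1
Step 2: u = 5(x^2 - y^2) - 5x - 1
Step 3: u_x = 10x - 5
Step 4: At (-5, 5): u_x = -50 - 5 = -55

-55


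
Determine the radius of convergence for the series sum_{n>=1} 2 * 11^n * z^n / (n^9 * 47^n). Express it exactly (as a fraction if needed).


Step 1: General term a_n = 2 * 11^n / (n^9 * 47^n)
Step 2: By the root test, |a_n|^(1/n) = 2^(1/n) * 11 / (n^(9/n) * 47) -> 11/47 as n -> infinity (since 2^(1/n) -> 1 and n^(9/n) -> 1)
Step 3: R = 1/lim|a_n|^(1/n) = 47/11

47/11


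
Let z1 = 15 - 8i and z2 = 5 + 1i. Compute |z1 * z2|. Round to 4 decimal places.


Step 1: |z1| = sqrt(15^2 + (-8)^2) = sqrt(289)
Step 2: |z2| = sqrt(5^2 + 1^2) = sqrt(26)
Step 3: |z1*z2| = |z1|*|z2| = sqrt(289) * sqrt(26) = sqrt(289 * 26) = sqrt(7514)
Step 4: = 86.6833

86.6833


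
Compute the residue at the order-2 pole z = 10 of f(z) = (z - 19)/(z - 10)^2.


Step 1: Pole of order 2 at z = 10
Step 2: Res = lim d/dz [(z - 10)^2 * f(z)] as z -> 10
Step 3: (z - 10)^2 * f(z) = z - 19
Step 4: d/dz[z - 19] = 1

1


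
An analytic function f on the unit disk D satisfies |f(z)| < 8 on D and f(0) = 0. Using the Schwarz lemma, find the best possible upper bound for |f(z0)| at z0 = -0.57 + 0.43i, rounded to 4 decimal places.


Step 1: g = f/8 maps D -> D with g(0) = 0, so by the Schwarz lemma |g(z)| <= |z|, i.e. |f(z)| <= 8|z|; this is sharp (f(z) = 8z).
Step 2: |z0|^2 = (-0.57)^2 + 0.43^2 = 0.5098
Step 3: |z0| = sqrt(0.5098) = 0.714003
Step 4: Best bound = 8 * |z0| = 8 * 0.714003 = 5.712

5.712


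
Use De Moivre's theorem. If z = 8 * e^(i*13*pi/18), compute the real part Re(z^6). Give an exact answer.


Step 1: By De Moivre's theorem, z^6 = 8^6 * e^(i*6*13*pi/18) = 262144 * (cos(13*pi/3) + i*sin(13*pi/3))
Step 2: |z|^6 = 8^6 = 262144
Step 3: Reduce the angle mod 2*pi: 13*pi/3 - 4*pi = pi/3
Step 4: cos(pi/3) = 1/2
Step 5: Re(z^6) = 262144 * 1/2 = 131072

131072


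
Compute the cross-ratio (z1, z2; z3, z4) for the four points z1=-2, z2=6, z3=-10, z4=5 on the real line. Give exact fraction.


Step 1: (z1-z3)(z2-z4) = 8 * 1 = 8
Step 2: (z1-z4)(z2-z3) = (-7) * 16 = -112
Step 3: Cross-ratio = -8/112 = -1/14

-1/14


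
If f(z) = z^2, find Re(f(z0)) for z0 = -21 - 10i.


Step 1: z0 = -21 - 10i
Step 2: z0^2 = (-21)^2 - (-10)^2 + 420i
Step 3: real part = 441 - 100 = 341

341


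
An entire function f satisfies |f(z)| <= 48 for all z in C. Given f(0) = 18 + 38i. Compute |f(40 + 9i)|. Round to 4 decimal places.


Step 1: By Liouville's theorem, a bounded entire function is constant.
Step 2: f(z) = f(0) = 18 + 38i for all z.
Step 3: |f(w)| = |18 + 38i| = sqrt(324 + 1444)
Step 4: = 42.0476

42.0476


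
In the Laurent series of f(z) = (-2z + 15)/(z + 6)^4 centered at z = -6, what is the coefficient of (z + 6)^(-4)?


Step 1: Write the numerator in powers of (z + 6): -2z + 15 = -2(z + 6) + (-2*(-6) + 15) = -2(z + 6) + 27
Step 2: Divide by (z + 6)^4: f(z) = 27(z + 6)^(-4) - 2(z + 6)^(-3)
Step 3: This finite sum is the Laurent series of f about z = -6.
Step 4: Coefficient of (z + 6)^(-4) = -2*(-6) + 15 = 27

27


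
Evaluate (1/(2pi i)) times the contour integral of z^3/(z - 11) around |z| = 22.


Step 1: f(z) = z^3, a = 11 is inside |z| = 22
Step 2: By Cauchy integral formula: (1/(2pi*i)) * integral = f(a)
Step 3: f(11) = 11^3 = 1331

1331


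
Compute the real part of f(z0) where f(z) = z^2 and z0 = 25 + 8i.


Step 1: z0 = 25 + 8i
Step 2: z0^2 = 25^2 - 8^2 + 400i
Step 3: real part = 625 - 64 = 561

561


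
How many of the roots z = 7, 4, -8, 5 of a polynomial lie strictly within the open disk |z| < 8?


Step 1: Check each root:
  z = 7: |7| = 7 < 8
  z = 4: |4| = 4 < 8
  z = -8: |-8| = 8 >= 8
  z = 5: |5| = 5 < 8
Step 2: Count = 3

3


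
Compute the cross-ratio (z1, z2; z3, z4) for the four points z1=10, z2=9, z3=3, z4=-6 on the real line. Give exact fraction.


Step 1: (z1-z3)(z2-z4) = 7 * 15 = 105
Step 2: (z1-z4)(z2-z3) = 16 * 6 = 96
Step 3: Cross-ratio = 105/96 = 35/32

35/32


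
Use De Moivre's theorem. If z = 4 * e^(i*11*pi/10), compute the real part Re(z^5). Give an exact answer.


Step 1: By De Moivre's theorem, z^5 = 4^5 * e^(i*5*11*pi/10) = 1024 * (cos(11*pi/2) + i*sin(11*pi/2))
Step 2: |z|^5 = 4^5 = 1024
Step 3: Reduce the angle mod 2*pi: 11*pi/2 - 4*pi = 3*pi/2
Step 4: cos(3*pi/2) = 0
Step 5: Re(z^5) = 1024 * 0 = 0

0


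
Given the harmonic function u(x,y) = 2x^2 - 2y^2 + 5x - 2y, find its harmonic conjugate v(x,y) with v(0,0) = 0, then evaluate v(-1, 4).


Step 1: v_x = -u_y = 4y + 2
Step 2: v_y = u_x = 4x + 5
Step 3: v = 4xy + 2x + 5y + C
Step 4: v(0,0) = 0 => C = 0
Step 5: v(-1, 4) = 2

2


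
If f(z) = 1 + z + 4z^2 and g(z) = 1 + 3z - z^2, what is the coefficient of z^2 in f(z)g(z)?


Step 1: z^2 term in f*g comes from: (1)*(-z^2) + (z)*(3z) + (4z^2)*(1)
Step 2: = -1 + 3 + 4
Step 3: = 6

6


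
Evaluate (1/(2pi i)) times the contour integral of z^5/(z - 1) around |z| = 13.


Step 1: f(z) = z^5, a = 1 is inside |z| = 13
Step 2: By Cauchy integral formula: (1/(2pi*i)) * integral = f(a)
Step 3: f(1) = 1^5 = 1

1


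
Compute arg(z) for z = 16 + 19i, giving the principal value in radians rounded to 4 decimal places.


Step 1: z = 16 + 19i
Step 2: arg(z) = atan2(19, 16)
Step 3: arg(z) = 0.8709

0.8709


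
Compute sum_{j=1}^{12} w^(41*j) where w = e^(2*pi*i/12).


Step 1: The sum sum_{j=1}^{n} w^(k*j) equals n if n | k, else 0.
Step 2: Here n = 12, k = 41
Step 3: Does n divide k? 12 | 41 -> False
Step 4: Sum = 0

0


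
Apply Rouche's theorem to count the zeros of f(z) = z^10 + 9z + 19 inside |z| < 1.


Step 1: On |z| = 1 the three terms have sizes |z^10| = 1^10 = 1, |9z| = 9*1 = 9, |19| = 19
Step 2: The dominant term is g(z) = 19; let h(z) = z^10 + 9z so f = g + h
Step 3: On |z| = 1: |g| = 19 and |h| <= 1 + 9 = 10
Step 4: Since 19 > 10, |h| < |g| on |z| = 1, so by Rouche f has the same number of zeros as g inside |z| < 1
Step 5: g(z) = 19 is a nonzero constant with no zeros inside |z| < 1. Answer = 0

0


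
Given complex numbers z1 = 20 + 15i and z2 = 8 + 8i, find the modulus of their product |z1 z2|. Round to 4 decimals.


Step 1: |z1| = sqrt(20^2 + 15^2) = sqrt(625)
Step 2: |z2| = sqrt(8^2 + 8^2) = sqrt(128)
Step 3: |z1*z2| = |z1|*|z2| = sqrt(625) * sqrt(128) = sqrt(625 * 128) = sqrt(80000)
Step 4: = 282.8427

282.8427


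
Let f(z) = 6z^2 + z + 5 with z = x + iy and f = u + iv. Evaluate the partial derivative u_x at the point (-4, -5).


Step 1: f(z) = 6(x+iy)^2 + (x+iy) + 5
Step 2: u = 6(x^2 - y^2) + x + 5
Step 3: u_x = 12x + 1
Step 4: At (-4, -5): u_x = -48 + 1 = -47

-47


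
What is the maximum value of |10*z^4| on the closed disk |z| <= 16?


Step 1: On |z| = 16, |f(z)| = 10 * |z|^4 = 10 * 16^4
Step 2: By maximum modulus principle, maximum is on boundary.
Step 3: Maximum = 10 * 65536 = 655360

655360


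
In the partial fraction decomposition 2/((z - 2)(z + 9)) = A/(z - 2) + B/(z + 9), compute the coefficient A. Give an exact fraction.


Step 1: Multiply both sides by (z - 2) and set z = 2
Step 2: A = 2 / (2 + 9)
Step 3: A = 2 / 11
Step 4: A = 2/11

2/11


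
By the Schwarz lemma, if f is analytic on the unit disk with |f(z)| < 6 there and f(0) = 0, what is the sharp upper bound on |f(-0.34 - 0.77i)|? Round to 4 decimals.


Step 1: g = f/6 maps D -> D with g(0) = 0, so by the Schwarz lemma |g(z)| <= |z|, i.e. |f(z)| <= 6|z|; this is sharp (f(z) = 6z).
Step 2: |z0|^2 = (-0.34)^2 + (-0.77)^2 = 0.7085
Step 3: |z0| = sqrt(0.7085) = 0.841724
Step 4: Best bound = 6 * |z0| = 6 * 0.841724 = 5.0503

5.0503


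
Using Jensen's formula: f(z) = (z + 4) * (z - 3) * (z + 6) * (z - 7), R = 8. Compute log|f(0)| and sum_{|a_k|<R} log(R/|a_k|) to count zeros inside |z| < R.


Jensen's formula: (1/2pi)*integral log|f(Re^it)|dt = log|f(0)| + sum_{|a_k|<R} log(R/|a_k|)
Step 1: f(0) = 4 * (-3) * 6 * (-7) = 504
Step 2: log|f(0)| = log|-4| + log|3| + log|-6| + log|7| = 6.2226
Step 3: Zeros inside |z| < 8: -4, 3, -6, 7
Step 4: Jensen sum = log(8/4) + log(8/3) + log(8/6) + log(8/7) = 2.0952
Step 5: n(R) = number of terms in the Jensen sum = count of zeros inside |z| < 8 = 4

4


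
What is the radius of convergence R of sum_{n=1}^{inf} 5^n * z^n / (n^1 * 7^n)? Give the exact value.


Step 1: General term a_n = 5^n / (n^1 * 7^n)
Step 2: By the root test, |a_n|^(1/n) = 5 / (n^(1/n) * 7) -> 5/7 as n -> infinity (since n^(1/n) -> 1)
Step 3: R = 1/lim|a_n|^(1/n) = 7/5

7/5


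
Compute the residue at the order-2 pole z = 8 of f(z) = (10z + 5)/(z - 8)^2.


Step 1: Pole of order 2 at z = 8
Step 2: Res = lim d/dz [(z - 8)^2 * f(z)] as z -> 8
Step 3: (z - 8)^2 * f(z) = 10z + 5
Step 4: d/dz[10z + 5] = 10

10


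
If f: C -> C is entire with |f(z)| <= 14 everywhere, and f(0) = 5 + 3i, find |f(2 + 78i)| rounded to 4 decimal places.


Step 1: By Liouville's theorem, a bounded entire function is constant.
Step 2: f(z) = f(0) = 5 + 3i for all z.
Step 3: |f(w)| = |5 + 3i| = sqrt(25 + 9)
Step 4: = 5.831

5.831


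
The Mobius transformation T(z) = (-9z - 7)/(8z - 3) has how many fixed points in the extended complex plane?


Step 1: Fixed points satisfy T(z) = z
Step 2: 8z^2 + 6z + 7 = 0
Step 3: Discriminant = 6^2 - 4*8*7 = -188
Step 4: Number of fixed points = 2

2


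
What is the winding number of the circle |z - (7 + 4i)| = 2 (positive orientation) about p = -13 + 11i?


Step 1: Center c = (7, 4), radius = 2
Step 2: |p - c|^2 = (-20)^2 + 7^2 = 449
Step 3: r^2 = 4
Step 4: |p-c| > r so winding number = 0

0


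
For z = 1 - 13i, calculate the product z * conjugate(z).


Step 1: conj(z) = 1 + 13i
Step 2: z * conj(z) = 1^2 + (-13)^2
Step 3: = 1 + 169 = 170

170


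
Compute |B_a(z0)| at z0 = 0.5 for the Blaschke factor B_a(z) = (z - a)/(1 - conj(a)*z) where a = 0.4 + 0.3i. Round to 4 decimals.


Step 1: Numerator z0 - a = 0.5 - (0.4 + 0.3i) = 0.1 - 0.3i
Step 2: Denominator 1 - conj(a)*z0 = 1 - (0.4 - 0.3i)*0.5 = 0.8 + 0.15i
Step 3: |z0 - a|^2 = 0.1^2 + (-0.3)^2 = 0.1; |1 - conj(a)*z0|^2 = 0.8^2 + 0.15^2 = 0.6625
Step 4: |B_a(0.5)| = sqrt(0.1 / 0.6625) = sqrt(0.150943)
Step 5: = 0.3885

0.3885


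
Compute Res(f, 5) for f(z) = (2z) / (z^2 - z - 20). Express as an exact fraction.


Step 1: Q(z) = z^2 - z - 20 = (z - 5)(z + 4)
Step 2: Q'(z) = 2z - 1
Step 3: Q'(5) = 9, P(5) = 10
Step 4: Res = P(5)/Q'(5) = 10/9 = 10/9

10/9


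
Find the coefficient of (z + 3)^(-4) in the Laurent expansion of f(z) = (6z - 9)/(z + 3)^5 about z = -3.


Step 1: Write the numerator in powers of (z + 3): 6z - 9 = 6(z + 3) + (6*(-3) - 9) = 6(z + 3) - 27
Step 2: Divide by (z + 3)^5: f(z) = -27(z + 3)^(-5) + 6(z + 3)^(-4)
Step 3: This finite sum is the Laurent series of f about z = -3.
Step 4: Coefficient of (z + 3)^(-4) = coefficient of (z + 3) in the re-centred numerator = 6

6


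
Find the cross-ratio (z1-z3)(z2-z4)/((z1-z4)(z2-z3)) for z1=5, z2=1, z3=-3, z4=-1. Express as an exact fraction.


Step 1: (z1-z3)(z2-z4) = 8 * 2 = 16
Step 2: (z1-z4)(z2-z3) = 6 * 4 = 24
Step 3: Cross-ratio = 16/24 = 2/3

2/3


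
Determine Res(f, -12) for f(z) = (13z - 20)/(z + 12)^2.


Step 1: Pole of order 2 at z = -12
Step 2: Res = lim d/dz [(z + 12)^2 * f(z)] as z -> -12
Step 3: (z + 12)^2 * f(z) = 13z - 20
Step 4: d/dz[13z - 20] = 13

13


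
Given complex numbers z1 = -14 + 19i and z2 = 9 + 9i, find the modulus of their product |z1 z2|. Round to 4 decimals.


Step 1: |z1| = sqrt((-14)^2 + 19^2) = sqrt(557)
Step 2: |z2| = sqrt(9^2 + 9^2) = sqrt(162)
Step 3: |z1*z2| = |z1|*|z2| = sqrt(557) * sqrt(162) = sqrt(557 * 162) = sqrt(90234)
Step 4: = 300.3897

300.3897


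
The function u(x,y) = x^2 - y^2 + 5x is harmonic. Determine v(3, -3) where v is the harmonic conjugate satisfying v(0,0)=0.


Step 1: v_x = -u_y = 2y + 0
Step 2: v_y = u_x = 2x + 5
Step 3: v = 2xy + 5y + C
Step 4: v(0,0) = 0 => C = 0
Step 5: v(3, -3) = -33

-33


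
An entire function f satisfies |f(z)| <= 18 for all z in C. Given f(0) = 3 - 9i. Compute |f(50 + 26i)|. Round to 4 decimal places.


Step 1: By Liouville's theorem, a bounded entire function is constant.
Step 2: f(z) = f(0) = 3 - 9i for all z.
Step 3: |f(w)| = |3 - 9i| = sqrt(9 + 81)
Step 4: = 9.4868

9.4868


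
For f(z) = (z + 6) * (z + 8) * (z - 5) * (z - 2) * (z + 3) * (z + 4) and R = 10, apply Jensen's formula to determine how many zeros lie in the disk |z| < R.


Jensen's formula: (1/2pi)*integral log|f(Re^it)|dt = log|f(0)| + sum_{|a_k|<R} log(R/|a_k|)
Step 1: f(0) = 6 * 8 * (-5) * (-2) * 3 * 4 = 5760
Step 2: log|f(0)| = log|-6| + log|-8| + log|5| + log|2| + log|-3| + log|-4| = 8.6587
Step 3: Zeros inside |z| < 10: -6, -8, 5, 2, -3, -4
Step 4: Jensen sum = log(10/6) + log(10/8) + log(10/5) + log(10/2) + log(10/3) + log(10/4) = 5.1568
Step 5: n(R) = number of terms in the Jensen sum = count of zeros inside |z| < 10 = 6

6


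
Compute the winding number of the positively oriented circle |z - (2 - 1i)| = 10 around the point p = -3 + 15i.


Step 1: Center c = (2, -1), radius = 10
Step 2: |p - c|^2 = (-5)^2 + 16^2 = 281
Step 3: r^2 = 100
Step 4: |p-c| > r so winding number = 0

0


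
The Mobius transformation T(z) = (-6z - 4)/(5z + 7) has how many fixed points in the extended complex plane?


Step 1: Fixed points satisfy T(z) = z
Step 2: 5z^2 + 13z + 4 = 0
Step 3: Discriminant = 13^2 - 4*5*4 = 89
Step 4: Number of fixed points = 2

2


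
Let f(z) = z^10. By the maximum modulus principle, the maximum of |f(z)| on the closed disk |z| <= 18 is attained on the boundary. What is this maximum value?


Step 1: On |z| = 18, |f(z)| = |z|^10 = 18^10
Step 2: By maximum modulus principle, maximum is on boundary.
Step 3: Maximum = 3570467226624 = 3570467226624

3570467226624


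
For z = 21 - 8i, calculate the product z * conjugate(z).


Step 1: conj(z) = 21 + 8i
Step 2: z * conj(z) = 21^2 + (-8)^2
Step 3: = 441 + 64 = 505

505


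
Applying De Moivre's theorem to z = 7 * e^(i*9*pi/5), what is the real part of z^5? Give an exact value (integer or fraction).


Step 1: By De Moivre's theorem, z^5 = 7^5 * e^(i*5*9*pi/5) = 16807 * (cos(9*pi) + i*sin(9*pi))
Step 2: |z|^5 = 7^5 = 16807
Step 3: Reduce the angle mod 2*pi: 9*pi - 8*pi = pi
Step 4: cos(pi) = -1
Step 5: Re(z^5) = 16807 * (-1) = -16807

-16807


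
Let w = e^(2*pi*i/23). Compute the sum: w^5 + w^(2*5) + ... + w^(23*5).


Step 1: The sum sum_{j=1}^{n} w^(k*j) equals n if n | k, else 0.
Step 2: Here n = 23, k = 5
Step 3: Does n divide k? 23 | 5 -> False
Step 4: Sum = 0

0


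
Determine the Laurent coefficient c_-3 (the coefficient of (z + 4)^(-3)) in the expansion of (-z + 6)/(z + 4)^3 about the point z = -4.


Step 1: Write the numerator in powers of (z + 4): -z + 6 = -(z + 4) + (-1*(-4) + 6) = -(z + 4) + 10
Step 2: Divide by (z + 4)^3: f(z) = 10(z + 4)^(-3) - (z + 4)^(-2)
Step 3: This finite sum is the Laurent series of f about z = -4.
Step 4: Coefficient of (z + 4)^(-3) = -1*(-4) + 6 = 10

10


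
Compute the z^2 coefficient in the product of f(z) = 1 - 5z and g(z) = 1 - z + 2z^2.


Step 1: z^2 term in f*g comes from: (1)*(2z^2) + (-5z)*(-z) + (0)*(1)
Step 2: = 2 + 5 + 0
Step 3: = 7

7


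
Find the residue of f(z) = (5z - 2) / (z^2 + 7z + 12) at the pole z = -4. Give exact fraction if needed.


Step 1: Q(z) = z^2 + 7z + 12 = (z + 4)(z + 3)
Step 2: Q'(z) = 2z + 7
Step 3: Q'(-4) = -1, P(-4) = -22
Step 4: Res = P(-4)/Q'(-4) = -22/(-1) = 22

22


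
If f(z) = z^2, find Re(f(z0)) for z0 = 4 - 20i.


Step 1: z0 = 4 - 20i
Step 2: z0^2 = 4^2 - (-20)^2 - 160i
Step 3: real part = 16 - 400 = -384

-384


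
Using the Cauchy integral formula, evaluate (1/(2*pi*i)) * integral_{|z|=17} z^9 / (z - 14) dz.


Step 1: f(z) = z^9, a = 14 is inside |z| = 17
Step 2: By Cauchy integral formula: (1/(2pi*i)) * integral = f(a)
Step 3: f(14) = 14^9 = 20661046784

20661046784


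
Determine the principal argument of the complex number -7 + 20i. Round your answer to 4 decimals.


Step 1: z = -7 + 20i
Step 2: arg(z) = atan2(20, -7)
Step 3: arg(z) = 1.9075

1.9075


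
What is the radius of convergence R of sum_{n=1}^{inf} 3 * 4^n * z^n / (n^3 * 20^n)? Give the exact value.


Step 1: General term a_n = 3 * 4^n / (n^3 * 20^n)
Step 2: By the root test, |a_n|^(1/n) = 3^(1/n) * 4 / (n^(3/n) * 20) -> 4/20 as n -> infinity (since 3^(1/n) -> 1 and n^(3/n) -> 1)
Step 3: R = 1/lim|a_n|^(1/n) = 20/4 = 5

5


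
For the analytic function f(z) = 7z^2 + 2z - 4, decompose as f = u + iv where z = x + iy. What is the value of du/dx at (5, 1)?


Step 1: f(z) = 7(x+iy)^2 + 2(x+iy) - 4
Step 2: u = 7(x^2 - y^2) + 2x - 4
Step 3: u_x = 14x + 2
Step 4: At (5, 1): u_x = 70 + 2 = 72

72


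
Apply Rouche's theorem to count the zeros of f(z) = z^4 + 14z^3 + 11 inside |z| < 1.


Step 1: On |z| = 1 the three terms have sizes |z^4| = 1^4 = 1, |14z^3| = 14*1^3 = 14, |11| = 11
Step 2: The dominant term is g(z) = 14z^3; let h(z) = z^4 + 11 so f = g + h
Step 3: On |z| = 1: |g| = 14 and |h| <= 1 + 11 = 12
Step 4: Since 14 > 12, |h| < |g| on |z| = 1, so by Rouche f has the same number of zeros as g inside |z| < 1
Step 5: g(z) = 14z^3 has 3 zeros (at the origin, multiplicity 3) inside |z| < 1. Answer = 3

3


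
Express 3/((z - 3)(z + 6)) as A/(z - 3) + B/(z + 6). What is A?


Step 1: Multiply both sides by (z - 3) and set z = 3
Step 2: A = 3 / (3 + 6)
Step 3: A = 3 / 9
Step 4: A = 1/3

1/3


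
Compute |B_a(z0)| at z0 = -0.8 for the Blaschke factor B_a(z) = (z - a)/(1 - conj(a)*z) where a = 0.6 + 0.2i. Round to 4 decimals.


Step 1: Numerator z0 - a = -0.8 - (0.6 + 0.2i) = -1.4 - 0.2i
Step 2: Denominator 1 - conj(a)*z0 = 1 - (0.6 - 0.2i)*(-0.8) = 1.48 - 0.16i
Step 3: |z0 - a|^2 = (-1.4)^2 + (-0.2)^2 = 2; |1 - conj(a)*z0|^2 = 1.48^2 + (-0.16)^2 = 2.216
Step 4: |B_a(-0.8)| = sqrt(2 / 2.216) = sqrt(0.902527)
Step 5: = 0.95

0.95


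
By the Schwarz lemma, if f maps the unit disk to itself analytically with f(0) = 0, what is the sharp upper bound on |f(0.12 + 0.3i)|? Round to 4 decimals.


Step 1: Schwarz lemma: if f: D -> D is analytic with f(0) = 0, then |f(z)| <= |z| for all z in D, and this is sharp (f(z) = z).
Step 2: |z0|^2 = 0.12^2 + 0.3^2 = 0.1044
Step 3: |z0| = sqrt(0.1044) = 0.32311
Step 4: Best bound = |z0| = 0.3231

0.3231


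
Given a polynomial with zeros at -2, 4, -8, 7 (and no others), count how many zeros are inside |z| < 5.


Step 1: Check each root:
  z = -2: |-2| = 2 < 5
  z = 4: |4| = 4 < 5
  z = -8: |-8| = 8 >= 5
  z = 7: |7| = 7 >= 5
Step 2: Count = 2

2


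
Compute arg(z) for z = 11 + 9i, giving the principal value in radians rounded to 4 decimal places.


Step 1: z = 11 + 9i
Step 2: arg(z) = atan2(9, 11)
Step 3: arg(z) = 0.6857

0.6857


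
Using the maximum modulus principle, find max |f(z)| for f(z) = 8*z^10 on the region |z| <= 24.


Step 1: On |z| = 24, |f(z)| = 8 * |z|^10 = 8 * 24^10
Step 2: By maximum modulus principle, maximum is on boundary.
Step 3: Maximum = 8 * 63403380965376 = 507227047723008

507227047723008


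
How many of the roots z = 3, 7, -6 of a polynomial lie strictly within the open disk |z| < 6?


Step 1: Check each root:
  z = 3: |3| = 3 < 6
  z = 7: |7| = 7 >= 6
  z = -6: |-6| = 6 >= 6
Step 2: Count = 1

1


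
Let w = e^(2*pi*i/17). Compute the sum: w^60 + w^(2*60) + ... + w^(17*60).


Step 1: The sum sum_{j=1}^{n} w^(k*j) equals n if n | k, else 0.
Step 2: Here n = 17, k = 60
Step 3: Does n divide k? 17 | 60 -> False
Step 4: Sum = 0

0


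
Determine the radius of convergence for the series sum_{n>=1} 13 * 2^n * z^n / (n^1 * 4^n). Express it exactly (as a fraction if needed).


Step 1: General term a_n = 13 * 2^n / (n^1 * 4^n)
Step 2: By the root test, |a_n|^(1/n) = 13^(1/n) * 2 / (n^(1/n) * 4) -> 2/4 as n -> infinity (since 13^(1/n) -> 1 and n^(1/n) -> 1)
Step 3: R = 1/lim|a_n|^(1/n) = 4/2 = 2

2


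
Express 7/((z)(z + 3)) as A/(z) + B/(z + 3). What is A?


Step 1: Multiply both sides by (z) and set z = 0
Step 2: A = 7 / (0 + 3)
Step 3: A = 7 / 3
Step 4: A = 7/3

7/3


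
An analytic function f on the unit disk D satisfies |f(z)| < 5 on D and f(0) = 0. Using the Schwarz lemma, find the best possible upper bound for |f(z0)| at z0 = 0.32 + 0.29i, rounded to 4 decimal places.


Step 1: g = f/5 maps D -> D with g(0) = 0, so by the Schwarz lemma |g(z)| <= |z|, i.e. |f(z)| <= 5|z|; this is sharp (f(z) = 5z).
Step 2: |z0|^2 = 0.32^2 + 0.29^2 = 0.1865
Step 3: |z0| = sqrt(0.1865) = 0.431856
Step 4: Best bound = 5 * |z0| = 5 * 0.431856 = 2.1593

2.1593


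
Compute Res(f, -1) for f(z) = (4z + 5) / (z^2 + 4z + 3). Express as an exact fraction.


Step 1: Q(z) = z^2 + 4z + 3 = (z + 1)(z + 3)
Step 2: Q'(z) = 2z + 4
Step 3: Q'(-1) = 2, P(-1) = 1
Step 4: Res = P(-1)/Q'(-1) = 1/2 = 1/2

1/2


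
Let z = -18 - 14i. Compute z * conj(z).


Step 1: conj(z) = -18 + 14i
Step 2: z * conj(z) = (-18)^2 + (-14)^2
Step 3: = 324 + 196 = 520

520


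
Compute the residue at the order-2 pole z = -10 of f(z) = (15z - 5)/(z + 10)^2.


Step 1: Pole of order 2 at z = -10
Step 2: Res = lim d/dz [(z + 10)^2 * f(z)] as z -> -10
Step 3: (z + 10)^2 * f(z) = 15z - 5
Step 4: d/dz[15z - 5] = 15

15


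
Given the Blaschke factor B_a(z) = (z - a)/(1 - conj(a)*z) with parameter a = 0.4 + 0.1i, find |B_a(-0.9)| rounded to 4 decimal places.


Step 1: Numerator z0 - a = -0.9 - (0.4 + 0.1i) = -1.3 - 0.1i
Step 2: Denominator 1 - conj(a)*z0 = 1 - (0.4 - 0.1i)*(-0.9) = 1.36 - 0.09i
Step 3: |z0 - a|^2 = (-1.3)^2 + (-0.1)^2 = 1.7; |1 - conj(a)*z0|^2 = 1.36^2 + (-0.09)^2 = 1.8577
Step 4: |B_a(-0.9)| = sqrt(1.7 / 1.8577) = sqrt(0.91511)
Step 5: = 0.9566

0.9566


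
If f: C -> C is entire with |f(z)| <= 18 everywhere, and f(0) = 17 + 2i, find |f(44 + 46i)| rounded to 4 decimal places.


Step 1: By Liouville's theorem, a bounded entire function is constant.
Step 2: f(z) = f(0) = 17 + 2i for all z.
Step 3: |f(w)| = |17 + 2i| = sqrt(289 + 4)
Step 4: = 17.1172

17.1172


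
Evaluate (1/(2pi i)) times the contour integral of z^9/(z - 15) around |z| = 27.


Step 1: f(z) = z^9, a = 15 is inside |z| = 27
Step 2: By Cauchy integral formula: (1/(2pi*i)) * integral = f(a)
Step 3: f(15) = 15^9 = 38443359375

38443359375


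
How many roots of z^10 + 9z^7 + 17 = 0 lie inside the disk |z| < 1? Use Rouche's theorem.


Step 1: On |z| = 1 the three terms have sizes |z^10| = 1^10 = 1, |9z^7| = 9*1^7 = 9, |17| = 17
Step 2: The dominant term is g(z) = 17; let h(z) = z^10 + 9z^7 so f = g + h
Step 3: On |z| = 1: |g| = 17 and |h| <= 1 + 9 = 10
Step 4: Since 17 > 10, |h| < |g| on |z| = 1, so by Rouche f has the same number of zeros as g inside |z| < 1
Step 5: g(z) = 17 is a nonzero constant with no zeros inside |z| < 1. Answer = 0

0


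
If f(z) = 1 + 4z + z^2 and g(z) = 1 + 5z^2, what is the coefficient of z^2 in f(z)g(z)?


Step 1: z^2 term in f*g comes from: (1)*(5z^2) + (4z)*(0) + (z^2)*(1)
Step 2: = 5 + 0 + 1
Step 3: = 6

6


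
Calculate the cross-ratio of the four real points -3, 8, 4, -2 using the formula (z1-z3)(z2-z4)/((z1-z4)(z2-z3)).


Step 1: (z1-z3)(z2-z4) = (-7) * 10 = -70
Step 2: (z1-z4)(z2-z3) = (-1) * 4 = -4
Step 3: Cross-ratio = 70/4 = 35/2

35/2


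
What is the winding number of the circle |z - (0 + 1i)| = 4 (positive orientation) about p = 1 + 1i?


Step 1: Center c = (0, 1), radius = 4
Step 2: |p - c|^2 = 1^2 + 0^2 = 1
Step 3: r^2 = 16
Step 4: |p-c| < r so winding number = 1

1


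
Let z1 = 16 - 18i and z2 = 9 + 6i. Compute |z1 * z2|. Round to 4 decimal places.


Step 1: |z1| = sqrt(16^2 + (-18)^2) = sqrt(580)
Step 2: |z2| = sqrt(9^2 + 6^2) = sqrt(117)
Step 3: |z1*z2| = |z1|*|z2| = sqrt(580) * sqrt(117) = sqrt(580 * 117) = sqrt(67860)
Step 4: = 260.4995

260.4995


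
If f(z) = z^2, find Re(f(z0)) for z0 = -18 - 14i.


Step 1: z0 = -18 - 14i
Step 2: z0^2 = (-18)^2 - (-14)^2 + 504i
Step 3: real part = 324 - 196 = 128

128


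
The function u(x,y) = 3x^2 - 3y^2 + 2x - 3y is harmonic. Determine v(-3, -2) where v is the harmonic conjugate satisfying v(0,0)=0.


Step 1: v_x = -u_y = 6y + 3
Step 2: v_y = u_x = 6x + 2
Step 3: v = 6xy + 3x + 2y + C
Step 4: v(0,0) = 0 => C = 0
Step 5: v(-3, -2) = 23

23


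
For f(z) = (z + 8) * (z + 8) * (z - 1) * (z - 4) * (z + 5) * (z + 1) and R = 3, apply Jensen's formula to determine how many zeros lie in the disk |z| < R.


Jensen's formula: (1/2pi)*integral log|f(Re^it)|dt = log|f(0)| + sum_{|a_k|<R} log(R/|a_k|)
Step 1: f(0) = 8 * 8 * (-1) * (-4) * 5 * 1 = 1280
Step 2: log|f(0)| = log|-8| + log|-8| + log|1| + log|4| + log|-5| + log|-1| = 7.1546
Step 3: Zeros inside |z| < 3: 1, -1
Step 4: Jensen sum = log(3/1) + log(3/1) = 2.1972
Step 5: n(R) = number of terms in the Jensen sum = count of zeros inside |z| < 3 = 2

2


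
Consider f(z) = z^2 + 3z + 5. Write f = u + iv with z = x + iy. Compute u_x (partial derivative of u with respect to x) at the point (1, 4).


Step 1: f(z) = (x+iy)^2 + 3(x+iy) + 5
Step 2: u = (x^2 - y^2) + 3x + 5
Step 3: u_x = 2x + 3
Step 4: At (1, 4): u_x = 2 + 3 = 5

5


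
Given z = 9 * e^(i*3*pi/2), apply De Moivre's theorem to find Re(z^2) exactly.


Step 1: By De Moivre's theorem, z^2 = 9^2 * e^(i*2*3*pi/2) = 81 * (cos(3*pi) + i*sin(3*pi))
Step 2: |z|^2 = 9^2 = 81
Step 3: Reduce the angle mod 2*pi: 3*pi - 2*pi = pi
Step 4: cos(pi) = -1
Step 5: Re(z^2) = 81 * (-1) = -81

-81


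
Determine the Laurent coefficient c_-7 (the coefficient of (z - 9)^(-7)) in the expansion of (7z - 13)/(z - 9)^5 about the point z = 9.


Step 1: Write the numerator in powers of (z - 9): 7z - 13 = 7(z - 9) + (7*9 - 13) = 7(z - 9) + 50
Step 2: Divide by (z - 9)^5: f(z) = 50(z - 9)^(-5) + 7(z - 9)^(-4)
Step 3: This finite sum is the Laurent series of f about z = 9.
Step 4: Only the powers -5 and -4 appear, so the coefficient of (z - 9)^(-7) = 0

0


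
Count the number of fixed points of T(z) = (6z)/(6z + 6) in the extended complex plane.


Step 1: Fixed points satisfy T(z) = z
Step 2: 6z^2 = 0
Step 3: Discriminant = 0^2 - 4*6*0 = 0
Step 4: Number of fixed points = 1

1


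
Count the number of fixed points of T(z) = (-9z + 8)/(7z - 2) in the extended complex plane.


Step 1: Fixed points satisfy T(z) = z
Step 2: 7z^2 + 7z - 8 = 0
Step 3: Discriminant = 7^2 - 4*7*(-8) = 273
Step 4: Number of fixed points = 2

2


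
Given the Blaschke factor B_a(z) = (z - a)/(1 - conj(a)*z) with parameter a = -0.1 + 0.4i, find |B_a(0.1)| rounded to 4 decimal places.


Step 1: Numerator z0 - a = 0.1 - (-0.1 + 0.4i) = 0.2 - 0.4i
Step 2: Denominator 1 - conj(a)*z0 = 1 - (-0.1 - 0.4i)*0.1 = 1.01 + 0.04i
Step 3: |z0 - a|^2 = 0.2^2 + (-0.4)^2 = 0.2; |1 - conj(a)*z0|^2 = 1.01^2 + 0.04^2 = 1.0217
Step 4: |B_a(0.1)| = sqrt(0.2 / 1.0217) = sqrt(0.195752)
Step 5: = 0.4424

0.4424


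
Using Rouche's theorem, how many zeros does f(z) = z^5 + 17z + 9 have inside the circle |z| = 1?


Step 1: On |z| = 1 the three terms have sizes |z^5| = 1^5 = 1, |17z| = 17*1 = 17, |9| = 9
Step 2: The dominant term is g(z) = 17z; let h(z) = z^5 + 9 so f = g + h
Step 3: On |z| = 1: |g| = 17 and |h| <= 1 + 9 = 10
Step 4: Since 17 > 10, |h| < |g| on |z| = 1, so by Rouche f has the same number of zeros as g inside |z| < 1
Step 5: g(z) = 17z has 1 zero (at the origin, multiplicity 1) inside |z| < 1. Answer = 1

1


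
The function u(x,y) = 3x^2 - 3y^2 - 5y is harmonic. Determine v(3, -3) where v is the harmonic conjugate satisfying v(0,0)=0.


Step 1: v_x = -u_y = 6y + 5
Step 2: v_y = u_x = 6x + 0
Step 3: v = 6xy + 5x + C
Step 4: v(0,0) = 0 => C = 0
Step 5: v(3, -3) = -39

-39


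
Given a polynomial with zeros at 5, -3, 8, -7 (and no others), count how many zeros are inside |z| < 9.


Step 1: Check each root:
  z = 5: |5| = 5 < 9
  z = -3: |-3| = 3 < 9
  z = 8: |8| = 8 < 9
  z = -7: |-7| = 7 < 9
Step 2: Count = 4

4


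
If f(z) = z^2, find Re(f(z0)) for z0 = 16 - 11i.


Step 1: z0 = 16 - 11i
Step 2: z0^2 = 16^2 - (-11)^2 - 352i
Step 3: real part = 256 - 121 = 135

135


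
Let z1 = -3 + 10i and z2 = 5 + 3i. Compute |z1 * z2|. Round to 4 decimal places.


Step 1: |z1| = sqrt((-3)^2 + 10^2) = sqrt(109)
Step 2: |z2| = sqrt(5^2 + 3^2) = sqrt(34)
Step 3: |z1*z2| = |z1|*|z2| = sqrt(109) * sqrt(34) = sqrt(109 * 34) = sqrt(3706)
Step 4: = 60.8769

60.8769


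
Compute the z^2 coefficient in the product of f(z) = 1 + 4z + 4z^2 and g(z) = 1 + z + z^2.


Step 1: z^2 term in f*g comes from: (1)*(z^2) + (4z)*(z) + (4z^2)*(1)
Step 2: = 1 + 4 + 4
Step 3: = 9

9


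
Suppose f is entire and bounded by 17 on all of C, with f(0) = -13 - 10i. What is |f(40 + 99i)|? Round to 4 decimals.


Step 1: By Liouville's theorem, a bounded entire function is constant.
Step 2: f(z) = f(0) = -13 - 10i for all z.
Step 3: |f(w)| = |-13 - 10i| = sqrt(169 + 100)
Step 4: = 16.4012

16.4012


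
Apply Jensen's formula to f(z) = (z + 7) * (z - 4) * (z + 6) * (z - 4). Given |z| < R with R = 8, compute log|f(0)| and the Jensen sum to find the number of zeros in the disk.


Jensen's formula: (1/2pi)*integral log|f(Re^it)|dt = log|f(0)| + sum_{|a_k|<R} log(R/|a_k|)
Step 1: f(0) = 7 * (-4) * 6 * (-4) = 672
Step 2: log|f(0)| = log|-7| + log|4| + log|-6| + log|4| = 6.5103
Step 3: Zeros inside |z| < 8: -7, 4, -6, 4
Step 4: Jensen sum = log(8/7) + log(8/4) + log(8/6) + log(8/4) = 1.8075
Step 5: n(R) = number of terms in the Jensen sum = count of zeros inside |z| < 8 = 4

4
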